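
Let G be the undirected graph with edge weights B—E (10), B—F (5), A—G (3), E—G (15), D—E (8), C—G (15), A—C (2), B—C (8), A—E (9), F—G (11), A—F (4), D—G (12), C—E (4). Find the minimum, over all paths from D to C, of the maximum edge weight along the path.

8

Checking several routes:
D→E→A→F→B→C: max(8, 9, 4, 5, 8) = 9
D→E→C: max(8, 4) = 8
D→E→A→C: max(8, 9, 2) = 9
D→E→B→F→G→A→C: max(8, 10, 5, 11, 3, 2) = 11
D→E→B→C: max(8, 10, 8) = 10
D→E→B→F→A→C: max(8, 10, 5, 4, 2) = 10
Smallest bottleneck: 8.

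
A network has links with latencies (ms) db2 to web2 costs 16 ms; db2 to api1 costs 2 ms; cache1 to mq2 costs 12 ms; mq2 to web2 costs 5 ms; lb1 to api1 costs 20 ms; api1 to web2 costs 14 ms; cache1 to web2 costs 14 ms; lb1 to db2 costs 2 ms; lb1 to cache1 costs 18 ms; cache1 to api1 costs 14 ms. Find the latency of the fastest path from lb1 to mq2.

23

Some routes from lb1 to mq2:
lb1-db2-api1-cache1-web2-mq2: 2 + 2 + 14 + 14 + 5 = 37
lb1-cache1-mq2: 18 + 12 = 30
lb1-db2-web2-mq2: 2 + 16 + 5 = 23
lb1-db2-api1-web2-mq2: 2 + 2 + 14 + 5 = 23
lb1-db2-api1-cache1-mq2: 2 + 2 + 14 + 12 = 30
The minimum is 23 ms.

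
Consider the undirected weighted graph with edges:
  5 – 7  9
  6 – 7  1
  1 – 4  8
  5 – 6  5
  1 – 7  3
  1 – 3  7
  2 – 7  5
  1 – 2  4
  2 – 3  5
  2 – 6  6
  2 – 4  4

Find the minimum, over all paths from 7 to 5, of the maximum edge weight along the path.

5

Routes from 7 to 5:
7 → 1 → 4 → 2 → 6 → 5: max(3, 8, 4, 6, 5) = 8
7 → 5: max(9) = 9
7 → 6 → 5: max(1, 5) = 5
7 → 1 → 2 → 6 → 5: max(3, 4, 6, 5) = 6
7 → 1 → 3 → 2 → 6 → 5: max(3, 7, 5, 6, 5) = 7
7 → 2 → 6 → 5: max(5, 6, 5) = 6
Best route has worst link 5.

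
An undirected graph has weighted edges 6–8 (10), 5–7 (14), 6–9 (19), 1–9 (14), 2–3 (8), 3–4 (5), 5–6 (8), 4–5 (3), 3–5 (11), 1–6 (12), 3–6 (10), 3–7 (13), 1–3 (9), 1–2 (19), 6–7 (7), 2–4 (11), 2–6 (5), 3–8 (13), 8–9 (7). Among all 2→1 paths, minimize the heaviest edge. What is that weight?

9

Comparing a few candidate routes:
2 - 6 - 5 - 4 - 3 - 1: max(5, 8, 3, 5, 9) = 9
2 - 6 - 3 - 1: max(5, 10, 9) = 10
2 - 3 - 1: max(8, 9) = 9
2 - 6 - 5 - 3 - 1: max(5, 8, 11, 9) = 11
The minimum achievable maximum is 9.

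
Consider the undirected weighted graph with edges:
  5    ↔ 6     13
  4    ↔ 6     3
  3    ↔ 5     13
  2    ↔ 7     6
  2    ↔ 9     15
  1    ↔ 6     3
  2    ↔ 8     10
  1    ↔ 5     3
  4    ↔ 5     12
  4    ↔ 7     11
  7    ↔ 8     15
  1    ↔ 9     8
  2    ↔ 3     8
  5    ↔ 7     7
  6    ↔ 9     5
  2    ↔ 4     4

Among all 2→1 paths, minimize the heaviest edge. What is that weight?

4

A few of the 2→1 routes:
2 → 4 → 6 → 1: max(4, 3, 3) = 4
2 → 7 → 4 → 6 → 9 → 1: max(6, 11, 3, 5, 8) = 11
2 → 7 → 5 → 1: max(6, 7, 3) = 7
2 → 4 → 6 → 9 → 1: max(4, 3, 5, 8) = 8
2 → 7 → 4 → 6 → 1: max(6, 11, 3, 3) = 11
2 → 4 → 7 → 5 → 1: max(4, 11, 7, 3) = 11
The minimum achievable maximum is 4.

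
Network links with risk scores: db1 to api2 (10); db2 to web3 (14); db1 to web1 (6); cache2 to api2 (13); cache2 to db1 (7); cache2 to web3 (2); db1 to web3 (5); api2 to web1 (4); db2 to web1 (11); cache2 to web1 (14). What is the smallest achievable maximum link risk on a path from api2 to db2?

11

Comparing a few candidate routes:
api2 - cache2 - db1 - web3 - db2: max(13, 7, 5, 14) = 14
api2 - cache2 - db1 - web1 - db2: max(13, 7, 6, 11) = 13
api2 - cache2 - web3 - db2: max(13, 2, 14) = 14
api2 - cache2 - web3 - db1 - web1 - db2: max(13, 2, 5, 6, 11) = 13
api2 - web1 - db2: max(4, 11) = 11
api2 - db1 - web1 - db2: max(10, 6, 11) = 11
The minimum achievable maximum is 11.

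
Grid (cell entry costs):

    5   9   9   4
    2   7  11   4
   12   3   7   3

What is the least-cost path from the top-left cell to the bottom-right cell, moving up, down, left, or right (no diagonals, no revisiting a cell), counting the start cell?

Cheapest: r0c0 → r1c0 → r1c1 → r2c1 → r2c2 → r2c3
  5 + 2 + 7 + 3 + 7 + 3 = 27

27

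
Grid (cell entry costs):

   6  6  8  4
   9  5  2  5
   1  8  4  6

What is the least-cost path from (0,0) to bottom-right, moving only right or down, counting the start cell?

29

One optimal route is (0,0)→(0,1)→(1,1)→(1,2)→(2,2)→(2,3).
Its cost is 6 + 6 + 5 + 2 + 4 + 6 = 29.
(Top row then right column would cost 35.)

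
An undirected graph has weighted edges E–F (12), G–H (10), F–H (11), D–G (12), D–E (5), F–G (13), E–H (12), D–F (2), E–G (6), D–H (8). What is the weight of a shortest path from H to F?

A few of the H→F routes:
H -> E -> D -> F: 12 + 5 + 2 = 19
H -> G -> F: 10 + 13 = 23
H -> D -> F: 8 + 2 = 10
H -> F: 11
H -> G -> E -> D -> F: 10 + 6 + 5 + 2 = 23
Best route has total 10.

10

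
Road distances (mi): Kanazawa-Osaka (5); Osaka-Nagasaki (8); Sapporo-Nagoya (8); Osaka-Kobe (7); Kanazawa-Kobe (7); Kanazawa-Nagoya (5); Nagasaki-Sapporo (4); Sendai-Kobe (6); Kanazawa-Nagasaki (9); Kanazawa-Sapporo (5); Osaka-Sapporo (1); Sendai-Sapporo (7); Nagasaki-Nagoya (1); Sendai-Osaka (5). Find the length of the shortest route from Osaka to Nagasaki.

Some routes from Osaka to Nagasaki:
Osaka -> Kanazawa -> Nagoya -> Nagasaki: 5 + 5 + 1 = 11
Osaka -> Sapporo -> Nagoya -> Nagasaki: 1 + 8 + 1 = 10
Osaka -> Sapporo -> Nagasaki: 1 + 4 = 5
Osaka -> Nagasaki: 8
Shortest: 5 mi.

5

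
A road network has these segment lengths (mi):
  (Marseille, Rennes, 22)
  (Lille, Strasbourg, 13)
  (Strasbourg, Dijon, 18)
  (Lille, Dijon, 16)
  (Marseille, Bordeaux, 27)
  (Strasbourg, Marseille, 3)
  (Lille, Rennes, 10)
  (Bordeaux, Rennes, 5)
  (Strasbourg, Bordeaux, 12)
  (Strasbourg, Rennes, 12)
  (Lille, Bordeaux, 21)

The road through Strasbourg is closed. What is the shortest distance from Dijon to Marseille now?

48

Routes from Dijon to Marseille avoiding Strasbourg:
Dijon-Lille-Bordeaux-Marseille: 16 + 21 + 27 = 64
Dijon-Lille-Bordeaux-Rennes-Marseille: 16 + 21 + 5 + 22 = 64
Dijon-Lille-Rennes-Bordeaux-Marseille: 16 + 10 + 5 + 27 = 58
Dijon-Lille-Rennes-Marseille: 16 + 10 + 22 = 48
Best route has total 48 mi.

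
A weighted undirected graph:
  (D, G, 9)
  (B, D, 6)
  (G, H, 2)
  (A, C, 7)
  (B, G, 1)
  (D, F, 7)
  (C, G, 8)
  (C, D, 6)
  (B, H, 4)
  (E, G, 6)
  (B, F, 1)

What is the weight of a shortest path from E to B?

7

Candidate routes:
E-G-D-B: 6 + 9 + 6 = 21
E-G-C-D-F-B: 6 + 8 + 6 + 7 + 1 = 28
E-G-H-B: 6 + 2 + 4 = 12
E-G-B: 6 + 1 = 7
E-G-C-D-B: 6 + 8 + 6 + 6 = 26
E-G-D-F-B: 6 + 9 + 7 + 1 = 23
Shortest: 7.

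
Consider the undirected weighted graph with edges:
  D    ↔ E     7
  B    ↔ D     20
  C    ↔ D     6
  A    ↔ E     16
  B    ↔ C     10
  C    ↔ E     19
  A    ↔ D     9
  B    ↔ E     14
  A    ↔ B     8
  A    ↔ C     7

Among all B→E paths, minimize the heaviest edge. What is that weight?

A few of the B→E routes:
B-C-D-E: max(10, 6, 7) = 10
B-A-D-E: max(8, 9, 7) = 9
B-A-C-D-E: max(8, 7, 6, 7) = 8
Smallest bottleneck: 8.

8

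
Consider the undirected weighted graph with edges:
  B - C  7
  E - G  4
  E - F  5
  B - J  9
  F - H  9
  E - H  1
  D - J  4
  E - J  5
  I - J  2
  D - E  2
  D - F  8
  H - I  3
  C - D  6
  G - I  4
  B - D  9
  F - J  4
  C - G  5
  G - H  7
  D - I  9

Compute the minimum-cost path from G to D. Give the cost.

6

Checking several routes:
G -> I -> J -> D: 4 + 2 + 4 = 10
G -> E -> D: 4 + 2 = 6
G -> I -> H -> E -> D: 4 + 3 + 1 + 2 = 10
Shortest: 6.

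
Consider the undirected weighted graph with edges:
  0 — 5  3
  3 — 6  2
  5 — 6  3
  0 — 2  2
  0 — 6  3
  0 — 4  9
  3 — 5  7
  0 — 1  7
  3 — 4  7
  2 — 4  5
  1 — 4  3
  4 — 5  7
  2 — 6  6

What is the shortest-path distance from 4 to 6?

9

Comparing a few candidate routes:
4 - 5 - 6: 7 + 3 = 10
4 - 2 - 0 - 6: 5 + 2 + 3 = 10
4 - 3 - 6: 7 + 2 = 9
Shortest: 9.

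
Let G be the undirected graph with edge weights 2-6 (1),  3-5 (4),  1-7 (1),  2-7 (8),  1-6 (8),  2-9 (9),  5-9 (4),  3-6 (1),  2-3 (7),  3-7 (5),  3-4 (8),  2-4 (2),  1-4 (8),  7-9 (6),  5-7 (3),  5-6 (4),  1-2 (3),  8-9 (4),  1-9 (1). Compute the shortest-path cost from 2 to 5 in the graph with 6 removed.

7

Comparing a few candidate routes:
2 -> 1 -> 7 -> 5: 3 + 1 + 3 = 7
2 -> 7 -> 5: 8 + 3 = 11
2 -> 9 -> 5: 9 + 4 = 13
2 -> 3 -> 5: 7 + 4 = 11
2 -> 1 -> 9 -> 5: 3 + 1 + 4 = 8
The minimum is 7.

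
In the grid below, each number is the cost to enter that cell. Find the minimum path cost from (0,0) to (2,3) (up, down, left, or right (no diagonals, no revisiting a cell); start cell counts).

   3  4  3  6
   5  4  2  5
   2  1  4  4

19

Take r0c0 -> r1c0 -> r2c0 -> r2c1 -> r2c2 -> r2c3 for a total of 3 + 5 + 2 + 1 + 4 + 4 = 19.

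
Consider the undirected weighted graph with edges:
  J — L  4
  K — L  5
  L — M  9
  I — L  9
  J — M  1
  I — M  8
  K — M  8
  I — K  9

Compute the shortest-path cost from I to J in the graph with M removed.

Candidate routes:
I - K - L - J: 9 + 5 + 4 = 18
I - L - J: 9 + 4 = 13
Shortest: 13.

13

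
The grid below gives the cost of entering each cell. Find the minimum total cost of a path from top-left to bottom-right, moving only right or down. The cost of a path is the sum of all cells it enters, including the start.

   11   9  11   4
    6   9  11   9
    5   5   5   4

36

Path r0c0 -> r1c0 -> r2c0 -> r2c1 -> r2c2 -> r2c3: 11 + 6 + 5 + 5 + 5 + 4 = 36.
(Top row then right column would cost 48.)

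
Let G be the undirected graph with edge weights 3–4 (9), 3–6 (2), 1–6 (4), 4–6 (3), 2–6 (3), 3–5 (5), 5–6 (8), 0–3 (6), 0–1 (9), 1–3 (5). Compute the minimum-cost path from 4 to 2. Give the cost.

6

Checking several routes:
4 → 6 → 2: 3 + 3 = 6
4 → 3 → 5 → 6 → 2: 9 + 5 + 8 + 3 = 25
4 → 3 → 6 → 2: 9 + 2 + 3 = 14
4 → 3 → 1 → 6 → 2: 9 + 5 + 4 + 3 = 21
The minimum is 6.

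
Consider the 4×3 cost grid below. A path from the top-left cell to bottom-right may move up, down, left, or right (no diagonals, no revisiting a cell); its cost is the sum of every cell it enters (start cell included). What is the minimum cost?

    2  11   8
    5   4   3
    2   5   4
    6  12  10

28

Take r0c0 r1c0 r1c1 r1c2 r2c2 r3c2 for a total of 2 + 5 + 4 + 3 + 4 + 10 = 28.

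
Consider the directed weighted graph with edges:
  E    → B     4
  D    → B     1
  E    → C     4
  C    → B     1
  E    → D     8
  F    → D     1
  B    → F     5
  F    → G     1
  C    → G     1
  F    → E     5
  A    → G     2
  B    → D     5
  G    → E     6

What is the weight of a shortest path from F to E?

5

Routes from F to E:
F - G - E: 1 + 6 = 7
F - E: 5
Best route has total 5.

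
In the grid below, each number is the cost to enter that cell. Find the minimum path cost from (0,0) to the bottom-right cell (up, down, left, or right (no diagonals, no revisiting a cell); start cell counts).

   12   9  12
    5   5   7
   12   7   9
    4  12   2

40

One optimal route is (0,0) (1,0) (1,1) (1,2) (2,2) (3,2).
Its cost is 12 + 5 + 5 + 7 + 9 + 2 = 40.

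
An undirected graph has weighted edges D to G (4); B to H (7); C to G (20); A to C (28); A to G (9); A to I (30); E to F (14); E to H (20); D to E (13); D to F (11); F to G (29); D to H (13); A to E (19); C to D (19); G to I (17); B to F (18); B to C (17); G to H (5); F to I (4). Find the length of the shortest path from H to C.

Comparing a few candidate routes:
H → G → D → C: 5 + 4 + 19 = 28
H → B → C: 7 + 17 = 24
H → D → C: 13 + 19 = 32
H → G → C: 5 + 20 = 25
H → D → G → C: 13 + 4 + 20 = 37
Shortest: 24.

24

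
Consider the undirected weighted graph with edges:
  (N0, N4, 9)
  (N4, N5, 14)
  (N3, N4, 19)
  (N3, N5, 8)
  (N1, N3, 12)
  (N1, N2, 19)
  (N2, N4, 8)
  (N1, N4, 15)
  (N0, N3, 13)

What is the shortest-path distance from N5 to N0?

Some routes from N5 to N0:
N5-N4-N0: 14 + 9 = 23
N5-N3-N1-N4-N0: 8 + 12 + 15 + 9 = 44
N5-N3-N4-N0: 8 + 19 + 9 = 36
N5-N3-N0: 8 + 13 = 21
The minimum is 21.

21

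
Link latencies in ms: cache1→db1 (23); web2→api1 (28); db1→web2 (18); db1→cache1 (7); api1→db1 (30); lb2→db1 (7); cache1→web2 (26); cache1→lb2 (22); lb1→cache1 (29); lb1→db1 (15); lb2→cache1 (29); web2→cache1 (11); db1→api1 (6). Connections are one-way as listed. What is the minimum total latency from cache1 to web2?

Candidate routes:
cache1-db1-web2: 23 + 18 = 41
cache1-lb2-db1-web2: 22 + 7 + 18 = 47
cache1-web2: 26
The minimum is 26 ms.

26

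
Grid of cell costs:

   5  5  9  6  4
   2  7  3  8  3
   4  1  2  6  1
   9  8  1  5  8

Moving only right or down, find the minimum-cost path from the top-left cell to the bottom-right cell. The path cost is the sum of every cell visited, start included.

28

Path r0c0 r1c0 r2c0 r2c1 r2c2 r3c2 r3c3 r3c4: 5 + 2 + 4 + 1 + 2 + 1 + 5 + 8 = 28.
(Top row then right column would cost 41.)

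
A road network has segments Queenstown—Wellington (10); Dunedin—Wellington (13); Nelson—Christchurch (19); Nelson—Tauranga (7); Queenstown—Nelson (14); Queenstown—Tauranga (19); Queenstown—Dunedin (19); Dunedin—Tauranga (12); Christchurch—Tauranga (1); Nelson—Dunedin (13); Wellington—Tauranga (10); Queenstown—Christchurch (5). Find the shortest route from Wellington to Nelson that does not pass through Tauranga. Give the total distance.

Candidate routes:
Wellington → Queenstown → Nelson: 10 + 14 = 24
Wellington → Dunedin → Queenstown → Nelson: 13 + 19 + 14 = 46
Wellington → Queenstown → Christchurch → Nelson: 10 + 5 + 19 = 34
Wellington → Dunedin → Nelson: 13 + 13 = 26
Wellington → Queenstown → Dunedin → Nelson: 10 + 19 + 13 = 42
Wellington → Dunedin → Queenstown → Christchurch → Nelson: 13 + 19 + 5 + 19 = 56
The minimum is 24.

24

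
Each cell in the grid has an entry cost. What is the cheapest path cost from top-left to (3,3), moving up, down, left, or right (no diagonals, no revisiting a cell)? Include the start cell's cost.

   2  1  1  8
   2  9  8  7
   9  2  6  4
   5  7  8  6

Path (0,0) -> (0,1) -> (0,2) -> (1,2) -> (2,2) -> (2,3) -> (3,3): 2 + 1 + 1 + 8 + 6 + 4 + 6 = 28.

28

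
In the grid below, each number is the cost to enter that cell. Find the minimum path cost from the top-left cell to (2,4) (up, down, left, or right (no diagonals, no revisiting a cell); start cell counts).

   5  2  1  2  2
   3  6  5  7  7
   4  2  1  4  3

21

Take r0c0 r0c1 r0c2 r1c2 r2c2 r2c3 r2c4 for a total of 5 + 2 + 1 + 5 + 1 + 4 + 3 = 21.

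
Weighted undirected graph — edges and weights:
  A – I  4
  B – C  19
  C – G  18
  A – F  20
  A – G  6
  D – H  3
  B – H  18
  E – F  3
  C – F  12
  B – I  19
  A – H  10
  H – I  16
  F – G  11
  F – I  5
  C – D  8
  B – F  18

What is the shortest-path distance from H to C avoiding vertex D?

Comparing a few candidate routes:
H-A-I-F-C: 10 + 4 + 5 + 12 = 31
H-A-G-C: 10 + 6 + 18 = 34
H-B-C: 18 + 19 = 37
H-I-F-C: 16 + 5 + 12 = 33
The minimum is 31.

31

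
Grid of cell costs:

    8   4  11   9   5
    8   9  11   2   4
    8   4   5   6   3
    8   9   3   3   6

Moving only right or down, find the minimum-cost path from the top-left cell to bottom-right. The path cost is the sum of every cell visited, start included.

42

One optimal route is [0,0] → [0,1] → [1,1] → [2,1] → [2,2] → [3,2] → [3,3] → [3,4].
Its cost is 8 + 4 + 9 + 4 + 5 + 3 + 3 + 6 = 42.
(Top row then right column would cost 50.)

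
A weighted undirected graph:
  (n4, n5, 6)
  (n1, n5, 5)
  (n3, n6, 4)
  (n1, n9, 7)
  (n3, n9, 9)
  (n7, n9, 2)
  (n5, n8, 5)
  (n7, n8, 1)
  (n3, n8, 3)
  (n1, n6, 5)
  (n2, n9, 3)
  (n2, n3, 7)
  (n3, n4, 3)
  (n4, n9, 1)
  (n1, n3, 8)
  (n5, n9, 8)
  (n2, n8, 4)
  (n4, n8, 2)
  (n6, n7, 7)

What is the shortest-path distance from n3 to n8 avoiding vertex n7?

Comparing a few candidate routes:
n3 -> n2 -> n9 -> n4 -> n8: 7 + 3 + 1 + 2 = 13
n3 -> n4 -> n9 -> n2 -> n8: 3 + 1 + 3 + 4 = 11
n3 -> n2 -> n8: 7 + 4 = 11
n3 -> n8: 3
n3 -> n9 -> n4 -> n8: 9 + 1 + 2 = 12
n3 -> n4 -> n8: 3 + 2 = 5
The minimum is 3.

3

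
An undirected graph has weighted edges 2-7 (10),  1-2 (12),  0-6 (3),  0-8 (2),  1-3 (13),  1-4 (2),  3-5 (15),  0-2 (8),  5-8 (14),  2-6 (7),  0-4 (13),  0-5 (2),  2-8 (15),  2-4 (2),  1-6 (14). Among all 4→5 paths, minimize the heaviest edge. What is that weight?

Comparing a few candidate routes:
4-0-5: max(13, 2) = 13
4-1-2-0-5: max(2, 12, 8, 2) = 12
4-1-2-6-0-5: max(2, 12, 7, 3, 2) = 12
4-2-0-5: max(2, 8, 2) = 8
4-2-6-0-5: max(2, 7, 3, 2) = 7
4-1-2-0-8-5: max(2, 12, 8, 2, 14) = 14
Best route has worst link 7.

7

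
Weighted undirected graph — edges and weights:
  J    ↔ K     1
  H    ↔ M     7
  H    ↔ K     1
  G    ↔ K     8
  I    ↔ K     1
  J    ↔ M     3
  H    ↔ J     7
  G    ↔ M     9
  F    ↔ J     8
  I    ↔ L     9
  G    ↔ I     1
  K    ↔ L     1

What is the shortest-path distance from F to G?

A few of the F→G routes:
F→J→H→K→I→G: 8 + 7 + 1 + 1 + 1 = 18
F→J→K→G: 8 + 1 + 8 = 17
F→J→K→I→G: 8 + 1 + 1 + 1 = 11
The minimum is 11.

11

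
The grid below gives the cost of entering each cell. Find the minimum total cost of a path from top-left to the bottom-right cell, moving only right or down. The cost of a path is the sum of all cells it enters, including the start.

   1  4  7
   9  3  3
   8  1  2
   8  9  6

One optimal route is r0c0 -> r0c1 -> r1c1 -> r2c1 -> r2c2 -> r3c2.
Its cost is 1 + 4 + 3 + 1 + 2 + 6 = 17.

17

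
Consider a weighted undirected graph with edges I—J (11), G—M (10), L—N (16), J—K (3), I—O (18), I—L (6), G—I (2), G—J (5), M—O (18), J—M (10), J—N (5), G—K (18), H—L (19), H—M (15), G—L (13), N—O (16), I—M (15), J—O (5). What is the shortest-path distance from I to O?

A few of the I→O routes:
I→G→J→O: 2 + 5 + 5 = 12
I→O: 18
I→G→M→J→O: 2 + 10 + 10 + 5 = 27
I→J→O: 11 + 5 = 16
Shortest: 12.

12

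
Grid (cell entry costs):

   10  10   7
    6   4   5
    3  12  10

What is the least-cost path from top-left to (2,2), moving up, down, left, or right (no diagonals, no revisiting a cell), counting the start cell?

Take r0c0 -> r1c0 -> r1c1 -> r1c2 -> r2c2 for a total of 10 + 6 + 4 + 5 + 10 = 35.

35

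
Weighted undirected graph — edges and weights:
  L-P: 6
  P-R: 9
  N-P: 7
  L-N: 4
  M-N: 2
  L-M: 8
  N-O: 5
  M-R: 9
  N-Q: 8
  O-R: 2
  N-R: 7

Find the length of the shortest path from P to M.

A few of the P→M routes:
P→N→M: 7 + 2 = 9
P→L→N→M: 6 + 4 + 2 = 12
P→R→N→M: 9 + 7 + 2 = 18
P→L→M: 6 + 8 = 14
P→R→M: 9 + 9 = 18
Shortest: 9.

9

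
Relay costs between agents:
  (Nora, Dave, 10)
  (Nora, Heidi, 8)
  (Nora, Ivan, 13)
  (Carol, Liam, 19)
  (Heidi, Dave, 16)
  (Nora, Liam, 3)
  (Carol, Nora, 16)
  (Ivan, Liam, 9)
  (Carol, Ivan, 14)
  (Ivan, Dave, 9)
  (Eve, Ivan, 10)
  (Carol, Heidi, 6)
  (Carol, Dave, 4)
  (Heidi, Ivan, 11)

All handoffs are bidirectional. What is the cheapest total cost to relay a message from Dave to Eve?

A few of the Dave→Eve routes:
Dave-Carol-Heidi-Ivan-Eve: 4 + 6 + 11 + 10 = 31
Dave-Carol-Ivan-Eve: 4 + 14 + 10 = 28
Dave-Nora-Liam-Ivan-Eve: 10 + 3 + 9 + 10 = 32
Dave-Nora-Ivan-Eve: 10 + 13 + 10 = 33
Dave-Ivan-Eve: 9 + 10 = 19
The minimum is 19.

19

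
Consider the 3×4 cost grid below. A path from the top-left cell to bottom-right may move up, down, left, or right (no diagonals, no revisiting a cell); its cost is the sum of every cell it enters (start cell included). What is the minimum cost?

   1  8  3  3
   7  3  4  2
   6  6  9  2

Path r0c0 -> r0c1 -> r0c2 -> r0c3 -> r1c3 -> r2c3: 1 + 8 + 3 + 3 + 2 + 2 = 19.

19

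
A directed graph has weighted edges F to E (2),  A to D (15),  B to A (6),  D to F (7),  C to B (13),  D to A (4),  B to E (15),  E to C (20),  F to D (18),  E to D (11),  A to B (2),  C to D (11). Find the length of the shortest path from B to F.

Paths from B to F:
B - E - D - F: 15 + 11 + 7 = 33
B - E - C - D - F: 15 + 20 + 11 + 7 = 53
B - A - D - F: 6 + 15 + 7 = 28
The minimum is 28.

28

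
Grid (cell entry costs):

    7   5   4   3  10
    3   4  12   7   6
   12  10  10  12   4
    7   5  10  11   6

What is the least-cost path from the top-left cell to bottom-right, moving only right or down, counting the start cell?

42

Best path: (0,0) (0,1) (0,2) (0,3) (1,3) (1,4) (2,4) (3,4)
Cost: 7 + 5 + 4 + 3 + 7 + 6 + 4 + 6 = 42
For comparison, the top-then-right route costs 45.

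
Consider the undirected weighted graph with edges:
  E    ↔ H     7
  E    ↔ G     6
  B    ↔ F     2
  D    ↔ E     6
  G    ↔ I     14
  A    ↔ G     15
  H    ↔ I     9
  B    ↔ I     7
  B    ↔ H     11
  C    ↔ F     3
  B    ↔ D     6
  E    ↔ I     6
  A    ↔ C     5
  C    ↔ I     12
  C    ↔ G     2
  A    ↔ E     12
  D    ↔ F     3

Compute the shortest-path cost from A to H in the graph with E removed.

21

Checking several routes:
A - C - I - H: 5 + 12 + 9 = 26
A - C - F - B - I - H: 5 + 3 + 2 + 7 + 9 = 26
A - C - F - B - H: 5 + 3 + 2 + 11 = 21
Shortest: 21.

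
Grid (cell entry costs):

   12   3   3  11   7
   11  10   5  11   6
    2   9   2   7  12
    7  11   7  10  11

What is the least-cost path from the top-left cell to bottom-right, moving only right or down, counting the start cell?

53

Take (0,0) → (0,1) → (0,2) → (1,2) → (2,2) → (2,3) → (3,3) → (3,4) for a total of 12 + 3 + 3 + 5 + 2 + 7 + 10 + 11 = 53.
For comparison, the top-then-right route costs 65.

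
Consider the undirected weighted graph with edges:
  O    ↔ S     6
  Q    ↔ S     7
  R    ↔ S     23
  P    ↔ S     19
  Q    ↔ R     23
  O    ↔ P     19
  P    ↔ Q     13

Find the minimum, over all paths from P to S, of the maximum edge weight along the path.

Comparing a few candidate routes:
P-S: max(19) = 19
P-O-S: max(19, 6) = 19
P-Q-S: max(13, 7) = 13
Best route has worst link 13.

13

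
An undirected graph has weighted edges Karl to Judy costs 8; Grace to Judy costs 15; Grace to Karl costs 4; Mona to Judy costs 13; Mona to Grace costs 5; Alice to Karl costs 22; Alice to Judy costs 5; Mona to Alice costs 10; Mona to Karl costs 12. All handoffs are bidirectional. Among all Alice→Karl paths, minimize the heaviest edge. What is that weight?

8

Checking several routes:
Alice -> Mona -> Karl: max(10, 12) = 12
Alice -> Judy -> Karl: max(5, 8) = 8
Alice -> Mona -> Grace -> Karl: max(10, 5, 4) = 10
The minimum achievable maximum is 8.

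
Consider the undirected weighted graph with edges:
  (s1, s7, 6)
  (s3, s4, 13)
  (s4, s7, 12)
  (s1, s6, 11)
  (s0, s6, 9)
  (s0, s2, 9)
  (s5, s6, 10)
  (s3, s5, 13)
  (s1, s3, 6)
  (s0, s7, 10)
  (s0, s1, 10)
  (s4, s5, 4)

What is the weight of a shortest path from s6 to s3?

17

Comparing a few candidate routes:
s6 - s0 - s1 - s3: 9 + 10 + 6 = 25
s6 - s0 - s7 - s1 - s3: 9 + 10 + 6 + 6 = 31
s6 - s5 - s3: 10 + 13 = 23
s6 - s5 - s4 - s3: 10 + 4 + 13 = 27
s6 - s1 - s3: 11 + 6 = 17
s6 - s5 - s4 - s7 - s1 - s3: 10 + 4 + 12 + 6 + 6 = 38
The minimum is 17.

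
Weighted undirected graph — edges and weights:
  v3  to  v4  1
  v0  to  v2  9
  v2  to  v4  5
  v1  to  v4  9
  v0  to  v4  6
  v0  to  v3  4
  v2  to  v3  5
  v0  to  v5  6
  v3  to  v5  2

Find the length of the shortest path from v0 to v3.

A few of the v0→v3 routes:
v0→v4→v3: 6 + 1 = 7
v0→v3: 4
v0→v5→v3: 6 + 2 = 8
The minimum is 4.

4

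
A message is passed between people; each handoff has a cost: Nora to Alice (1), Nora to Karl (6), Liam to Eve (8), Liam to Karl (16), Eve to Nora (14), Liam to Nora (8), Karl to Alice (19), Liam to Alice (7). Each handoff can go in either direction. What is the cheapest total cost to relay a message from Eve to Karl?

20

Checking several routes:
Eve → Liam → Karl: 8 + 16 = 24
Eve → Nora → Karl: 14 + 6 = 20
Eve → Liam → Nora → Karl: 8 + 8 + 6 = 22
Eve → Liam → Alice → Karl: 8 + 7 + 19 = 34
Eve → Liam → Alice → Nora → Karl: 8 + 7 + 1 + 6 = 22
Best route has total 20.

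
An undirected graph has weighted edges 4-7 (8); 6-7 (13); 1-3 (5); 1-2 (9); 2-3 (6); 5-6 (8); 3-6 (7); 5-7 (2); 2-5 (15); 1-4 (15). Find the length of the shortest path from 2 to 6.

A few of the 2→6 routes:
2 -> 1 -> 3 -> 6: 9 + 5 + 7 = 21
2 -> 5 -> 6: 15 + 8 = 23
2 -> 3 -> 6: 6 + 7 = 13
2 -> 5 -> 7 -> 6: 15 + 2 + 13 = 30
2 -> 1 -> 4 -> 7 -> 5 -> 6: 9 + 15 + 8 + 2 + 8 = 42
Best route has total 13.

13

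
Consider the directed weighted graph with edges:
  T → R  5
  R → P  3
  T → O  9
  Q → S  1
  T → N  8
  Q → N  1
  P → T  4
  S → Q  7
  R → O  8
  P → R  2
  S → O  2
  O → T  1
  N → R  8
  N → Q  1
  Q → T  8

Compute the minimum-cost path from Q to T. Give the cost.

4

Candidate routes:
Q - T: 8
Q - S - O - T: 1 + 2 + 1 = 4
Q - N - R - P - T: 1 + 8 + 3 + 4 = 16
Q - N - R - O - T: 1 + 8 + 8 + 1 = 18
Best route has total 4.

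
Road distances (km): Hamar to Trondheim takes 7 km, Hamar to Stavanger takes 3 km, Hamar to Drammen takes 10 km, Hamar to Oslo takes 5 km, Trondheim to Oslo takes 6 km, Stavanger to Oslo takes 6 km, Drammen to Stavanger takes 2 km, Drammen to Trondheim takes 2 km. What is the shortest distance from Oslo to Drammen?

8

Checking several routes:
Oslo - Stavanger - Drammen: 6 + 2 = 8
Oslo - Hamar - Stavanger - Drammen: 5 + 3 + 2 = 10
Oslo - Trondheim - Drammen: 6 + 2 = 8
The minimum is 8 km.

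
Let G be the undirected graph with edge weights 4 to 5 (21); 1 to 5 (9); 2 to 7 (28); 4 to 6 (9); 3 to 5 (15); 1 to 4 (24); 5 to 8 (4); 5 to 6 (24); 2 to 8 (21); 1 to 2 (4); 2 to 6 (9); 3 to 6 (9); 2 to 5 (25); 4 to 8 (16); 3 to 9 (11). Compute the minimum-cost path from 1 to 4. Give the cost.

A few of the 1→4 routes:
1 → 5 → 6 → 4: 9 + 24 + 9 = 42
1 → 2 → 6 → 4: 4 + 9 + 9 = 22
1 → 5 → 8 → 4: 9 + 4 + 16 = 29
1 → 5 → 4: 9 + 21 = 30
1 → 4: 24
1 → 2 → 8 → 4: 4 + 21 + 16 = 41
Shortest: 22.

22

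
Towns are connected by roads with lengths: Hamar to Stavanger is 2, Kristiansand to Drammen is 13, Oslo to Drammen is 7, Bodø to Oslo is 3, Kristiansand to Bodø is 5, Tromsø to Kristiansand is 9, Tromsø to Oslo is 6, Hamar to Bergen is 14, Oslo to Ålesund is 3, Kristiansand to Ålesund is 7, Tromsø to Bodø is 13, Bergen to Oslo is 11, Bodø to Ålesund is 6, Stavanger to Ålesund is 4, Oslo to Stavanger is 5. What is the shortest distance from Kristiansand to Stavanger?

11

Some routes from Kristiansand to Stavanger:
Kristiansand - Bodø - Oslo - Ålesund - Stavanger: 5 + 3 + 3 + 4 = 15
Kristiansand - Bodø - Ålesund - Stavanger: 5 + 6 + 4 = 15
Kristiansand - Ålesund - Stavanger: 7 + 4 = 11
Kristiansand - Bodø - Oslo - Stavanger: 5 + 3 + 5 = 13
Best route has total 11.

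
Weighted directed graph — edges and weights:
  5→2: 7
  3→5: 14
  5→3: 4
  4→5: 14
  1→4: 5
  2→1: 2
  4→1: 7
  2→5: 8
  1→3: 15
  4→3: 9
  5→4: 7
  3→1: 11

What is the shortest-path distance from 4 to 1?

7

Paths from 4 to 1:
4 - 5 - 3 - 1: 14 + 4 + 11 = 29
4 - 5 - 2 - 1: 14 + 7 + 2 = 23
4 - 3 - 1: 9 + 11 = 20
4 - 3 - 5 - 2 - 1: 9 + 14 + 7 + 2 = 32
4 - 1: 7
The minimum is 7.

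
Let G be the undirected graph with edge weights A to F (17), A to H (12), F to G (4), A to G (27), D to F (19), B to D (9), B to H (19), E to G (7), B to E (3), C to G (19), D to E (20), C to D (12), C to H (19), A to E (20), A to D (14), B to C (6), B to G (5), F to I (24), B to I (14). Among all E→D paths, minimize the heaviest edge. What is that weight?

Comparing a few candidate routes:
E - G - B - D: max(7, 5, 9) = 9
E - G - B - C - D: max(7, 5, 6, 12) = 12
E - B - D: max(3, 9) = 9
E - B - C - D: max(3, 6, 12) = 12
Best route has worst link 9.

9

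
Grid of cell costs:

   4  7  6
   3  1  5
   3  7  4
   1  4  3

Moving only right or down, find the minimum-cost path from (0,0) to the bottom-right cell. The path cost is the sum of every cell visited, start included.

18

Path [0,0] → [1,0] → [2,0] → [3,0] → [3,1] → [3,2]: 4 + 3 + 3 + 1 + 4 + 3 = 18.
For comparison, the top-then-right route costs 29.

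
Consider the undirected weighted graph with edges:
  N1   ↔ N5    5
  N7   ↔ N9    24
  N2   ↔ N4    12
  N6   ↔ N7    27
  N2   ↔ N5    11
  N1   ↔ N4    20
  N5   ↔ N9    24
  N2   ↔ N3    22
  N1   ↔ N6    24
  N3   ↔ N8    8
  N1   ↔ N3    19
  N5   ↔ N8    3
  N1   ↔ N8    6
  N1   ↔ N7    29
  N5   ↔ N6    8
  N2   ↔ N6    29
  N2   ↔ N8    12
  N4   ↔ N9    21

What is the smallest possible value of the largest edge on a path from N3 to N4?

Checking several routes:
N3 -> N8 -> N1 -> N5 -> N2 -> N4: max(8, 6, 5, 11, 12) = 12
N3 -> N1 -> N5 -> N2 -> N4: max(19, 5, 11, 12) = 19
N3 -> N8 -> N2 -> N4: max(8, 12, 12) = 12
N3 -> N8 -> N5 -> N2 -> N4: max(8, 3, 11, 12) = 12
Best route has worst link 12.

12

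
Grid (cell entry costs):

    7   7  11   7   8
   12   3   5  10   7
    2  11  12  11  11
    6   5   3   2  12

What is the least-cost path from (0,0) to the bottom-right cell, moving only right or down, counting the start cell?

49

Take [0,0] [1,0] [2,0] [3,0] [3,1] [3,2] [3,3] [3,4] for a total of 7 + 12 + 2 + 6 + 5 + 3 + 2 + 12 = 49.
(Top row then right column would cost 70.)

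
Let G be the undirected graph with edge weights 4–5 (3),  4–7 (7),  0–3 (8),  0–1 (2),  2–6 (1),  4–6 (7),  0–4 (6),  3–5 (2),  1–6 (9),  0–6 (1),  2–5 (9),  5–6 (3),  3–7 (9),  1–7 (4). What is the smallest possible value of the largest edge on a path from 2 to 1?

Comparing a few candidate routes:
2 - 6 - 5 - 4 - 7 - 1: max(1, 3, 3, 7, 4) = 7
2 - 6 - 0 - 1: max(1, 1, 2) = 2
2 - 6 - 0 - 4 - 7 - 1: max(1, 1, 6, 7, 4) = 7
2 - 6 - 4 - 7 - 1: max(1, 7, 7, 4) = 7
2 - 6 - 5 - 4 - 0 - 1: max(1, 3, 3, 6, 2) = 6
2 - 6 - 4 - 0 - 1: max(1, 7, 6, 2) = 7
Smallest bottleneck: 2.

2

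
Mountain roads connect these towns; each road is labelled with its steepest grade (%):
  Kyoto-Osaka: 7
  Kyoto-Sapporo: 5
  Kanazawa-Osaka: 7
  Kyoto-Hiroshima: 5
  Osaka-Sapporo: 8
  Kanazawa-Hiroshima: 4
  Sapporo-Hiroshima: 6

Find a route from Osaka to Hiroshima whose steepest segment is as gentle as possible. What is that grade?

Routes from Osaka to Hiroshima:
Osaka - Kyoto - Hiroshima: max(7, 5) = 7
Osaka - Kanazawa - Hiroshima: max(7, 4) = 7
Osaka - Kyoto - Sapporo - Hiroshima: max(7, 5, 6) = 7
Osaka - Sapporo - Kyoto - Hiroshima: max(8, 5, 5) = 8
Osaka - Sapporo - Hiroshima: max(8, 6) = 8
The minimum achievable maximum is 7%.

7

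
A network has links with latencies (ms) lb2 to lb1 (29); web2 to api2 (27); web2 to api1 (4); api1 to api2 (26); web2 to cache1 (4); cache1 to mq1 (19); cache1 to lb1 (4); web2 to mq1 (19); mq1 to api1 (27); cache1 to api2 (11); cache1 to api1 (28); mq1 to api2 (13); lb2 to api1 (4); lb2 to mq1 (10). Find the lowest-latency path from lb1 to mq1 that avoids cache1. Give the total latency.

Routes from lb1 to mq1 avoiding cache1:
lb1 - lb2 - api1 - mq1: 29 + 4 + 27 = 60
lb1 - lb2 - api1 - web2 - mq1: 29 + 4 + 4 + 19 = 56
lb1 - lb2 - api1 - api2 - web2 - mq1: 29 + 4 + 26 + 27 + 19 = 105
lb1 - lb2 - api1 - api2 - mq1: 29 + 4 + 26 + 13 = 72
lb1 - lb2 - mq1: 29 + 10 = 39
lb1 - lb2 - api1 - web2 - api2 - mq1: 29 + 4 + 4 + 27 + 13 = 77
Best route has total 39 ms.

39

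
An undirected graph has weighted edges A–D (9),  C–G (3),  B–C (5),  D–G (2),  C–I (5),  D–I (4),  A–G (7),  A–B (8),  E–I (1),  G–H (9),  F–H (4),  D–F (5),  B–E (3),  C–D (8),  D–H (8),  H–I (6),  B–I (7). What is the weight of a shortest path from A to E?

A few of the A→E routes:
A -> G -> C -> B -> E: 7 + 3 + 5 + 3 = 18
A -> B -> E: 8 + 3 = 11
A -> G -> D -> I -> E: 7 + 2 + 4 + 1 = 14
A -> D -> I -> E: 9 + 4 + 1 = 14
A -> B -> I -> E: 8 + 7 + 1 = 16
A -> G -> C -> I -> E: 7 + 3 + 5 + 1 = 16
The minimum is 11.

11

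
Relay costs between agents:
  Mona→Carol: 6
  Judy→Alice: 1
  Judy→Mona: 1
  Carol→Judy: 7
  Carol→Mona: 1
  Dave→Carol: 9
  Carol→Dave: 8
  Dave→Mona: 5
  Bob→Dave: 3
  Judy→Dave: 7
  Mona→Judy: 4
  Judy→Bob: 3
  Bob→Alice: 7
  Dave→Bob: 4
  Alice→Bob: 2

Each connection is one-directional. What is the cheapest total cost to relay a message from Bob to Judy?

12

Some routes from Bob to Judy:
Bob→Dave→Mona→Judy: 3 + 5 + 4 = 12
Bob→Dave→Carol→Mona→Judy: 3 + 9 + 1 + 4 = 17
Bob→Dave→Carol→Judy: 3 + 9 + 7 = 19
Shortest: 12.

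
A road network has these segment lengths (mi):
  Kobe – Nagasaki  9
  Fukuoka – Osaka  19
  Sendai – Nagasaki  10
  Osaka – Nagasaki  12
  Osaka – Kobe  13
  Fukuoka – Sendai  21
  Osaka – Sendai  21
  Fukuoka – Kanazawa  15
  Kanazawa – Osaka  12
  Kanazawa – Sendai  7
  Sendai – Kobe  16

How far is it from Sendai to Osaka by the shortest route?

19

Checking several routes:
Sendai -> Nagasaki -> Osaka: 10 + 12 = 22
Sendai -> Kanazawa -> Osaka: 7 + 12 = 19
Sendai -> Osaka: 21
The minimum is 19 mi.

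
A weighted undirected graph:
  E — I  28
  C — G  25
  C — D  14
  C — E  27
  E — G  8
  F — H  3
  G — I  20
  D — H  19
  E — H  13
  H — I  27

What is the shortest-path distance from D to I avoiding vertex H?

Candidate routes:
D-C-E-G-I: 14 + 27 + 8 + 20 = 69
D-C-G-E-I: 14 + 25 + 8 + 28 = 75
D-C-G-I: 14 + 25 + 20 = 59
D-C-E-I: 14 + 27 + 28 = 69
Shortest: 59.

59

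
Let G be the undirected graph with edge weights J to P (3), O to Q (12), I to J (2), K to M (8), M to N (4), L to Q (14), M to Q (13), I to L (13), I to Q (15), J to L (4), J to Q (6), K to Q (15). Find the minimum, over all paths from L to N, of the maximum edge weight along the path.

Comparing a few candidate routes:
L - J - Q - M - N: max(4, 6, 13, 4) = 13
L - Q - M - N: max(14, 13, 4) = 14
L - J - I - Q - M - N: max(4, 2, 15, 13, 4) = 15
L - I - J - Q - M - N: max(13, 2, 6, 13, 4) = 13
L - J - I - Q - K - M - N: max(4, 2, 15, 15, 8, 4) = 15
Smallest bottleneck: 13.

13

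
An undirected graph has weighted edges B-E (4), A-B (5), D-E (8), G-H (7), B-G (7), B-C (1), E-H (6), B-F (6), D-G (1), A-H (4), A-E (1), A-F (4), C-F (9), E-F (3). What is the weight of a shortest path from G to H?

Some routes from G to H:
G -> B -> E -> A -> H: 7 + 4 + 1 + 4 = 16
G -> D -> E -> H: 1 + 8 + 6 = 15
G -> D -> E -> A -> H: 1 + 8 + 1 + 4 = 14
G -> B -> A -> H: 7 + 5 + 4 = 16
G -> H: 7
Best route has total 7.

7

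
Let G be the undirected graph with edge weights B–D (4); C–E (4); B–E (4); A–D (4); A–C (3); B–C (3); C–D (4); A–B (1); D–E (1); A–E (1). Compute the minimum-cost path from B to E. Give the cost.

A few of the B→E routes:
B - A - E: 1 + 1 = 2
B - D - E: 4 + 1 = 5
B - E: 4
B - A - D - E: 1 + 4 + 1 = 6
Best route has total 2.

2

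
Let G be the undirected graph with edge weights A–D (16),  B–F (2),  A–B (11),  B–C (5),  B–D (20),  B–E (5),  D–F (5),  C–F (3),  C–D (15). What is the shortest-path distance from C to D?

Some routes from C to D:
C → D: 15
C → B → F → D: 5 + 2 + 5 = 12
C → F → B → A → D: 3 + 2 + 11 + 16 = 32
C → B → D: 5 + 20 = 25
C → F → B → D: 3 + 2 + 20 = 25
C → F → D: 3 + 5 = 8
Best route has total 8.

8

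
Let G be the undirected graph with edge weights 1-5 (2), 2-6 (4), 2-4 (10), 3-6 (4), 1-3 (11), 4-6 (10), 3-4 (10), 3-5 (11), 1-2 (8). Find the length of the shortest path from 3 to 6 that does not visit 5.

Candidate routes:
3 - 6: 4
3 - 1 - 2 - 6: 11 + 8 + 4 = 23
3 - 4 - 2 - 6: 10 + 10 + 4 = 24
3 - 4 - 6: 10 + 10 = 20
3 - 1 - 2 - 4 - 6: 11 + 8 + 10 + 10 = 39
Shortest: 4.

4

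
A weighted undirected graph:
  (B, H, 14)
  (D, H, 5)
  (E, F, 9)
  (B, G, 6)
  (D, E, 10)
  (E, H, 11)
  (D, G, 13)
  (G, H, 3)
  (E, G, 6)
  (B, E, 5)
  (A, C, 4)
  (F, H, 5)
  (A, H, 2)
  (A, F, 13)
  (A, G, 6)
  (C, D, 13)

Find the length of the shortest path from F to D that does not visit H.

19

A few of the F→D routes:
F → E → B → G → D: 9 + 5 + 6 + 13 = 33
F → A → C → D: 13 + 4 + 13 = 30
F → E → G → D: 9 + 6 + 13 = 28
F → E → D: 9 + 10 = 19
F → A → G → D: 13 + 6 + 13 = 32
The minimum is 19.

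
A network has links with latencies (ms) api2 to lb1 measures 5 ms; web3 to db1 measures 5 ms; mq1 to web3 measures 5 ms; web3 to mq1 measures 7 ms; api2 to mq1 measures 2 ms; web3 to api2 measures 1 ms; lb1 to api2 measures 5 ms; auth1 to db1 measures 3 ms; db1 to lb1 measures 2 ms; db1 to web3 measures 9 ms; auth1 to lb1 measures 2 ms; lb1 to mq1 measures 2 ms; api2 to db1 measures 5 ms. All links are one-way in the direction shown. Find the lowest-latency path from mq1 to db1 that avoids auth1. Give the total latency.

Paths from mq1 to db1 avoiding auth1:
mq1 -> web3 -> db1: 5 + 5 = 10
mq1 -> web3 -> api2 -> db1: 5 + 1 + 5 = 11
Best route has total 10 ms.

10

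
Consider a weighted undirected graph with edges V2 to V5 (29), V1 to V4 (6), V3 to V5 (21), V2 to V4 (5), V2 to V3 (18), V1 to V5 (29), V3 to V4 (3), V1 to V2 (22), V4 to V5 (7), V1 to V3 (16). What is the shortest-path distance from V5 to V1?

Checking several routes:
V5-V3-V4-V1: 21 + 3 + 6 = 30
V5-V4-V1: 7 + 6 = 13
V5-V4-V3-V1: 7 + 3 + 16 = 26
V5-V1: 29
Shortest: 13.

13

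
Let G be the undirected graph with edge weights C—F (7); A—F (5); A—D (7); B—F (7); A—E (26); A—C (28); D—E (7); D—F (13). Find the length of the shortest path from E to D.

Paths from E to D:
E -> A -> F -> D: 26 + 5 + 13 = 44
E -> D: 7
E -> A -> D: 26 + 7 = 33
E -> A -> C -> F -> D: 26 + 28 + 7 + 13 = 74
The minimum is 7.

7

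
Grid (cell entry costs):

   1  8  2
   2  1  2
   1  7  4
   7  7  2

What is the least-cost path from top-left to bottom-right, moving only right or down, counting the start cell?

Cheapest: (0,0) -> (1,0) -> (1,1) -> (1,2) -> (2,2) -> (3,2)
  1 + 2 + 1 + 2 + 4 + 2 = 12
For comparison, the top-then-right route costs 19.

12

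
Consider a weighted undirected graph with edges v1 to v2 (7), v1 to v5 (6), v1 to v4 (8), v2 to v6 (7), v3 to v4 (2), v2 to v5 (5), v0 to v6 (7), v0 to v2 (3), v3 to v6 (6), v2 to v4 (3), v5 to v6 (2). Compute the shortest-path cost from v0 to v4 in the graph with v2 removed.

Candidate routes:
v0 -> v6 -> v5 -> v1 -> v4: 7 + 2 + 6 + 8 = 23
v0 -> v6 -> v3 -> v4: 7 + 6 + 2 = 15
Shortest: 15.

15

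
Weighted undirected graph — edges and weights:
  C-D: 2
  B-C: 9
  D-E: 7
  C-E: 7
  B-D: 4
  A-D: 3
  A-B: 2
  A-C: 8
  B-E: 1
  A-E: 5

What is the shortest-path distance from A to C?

A few of the A→C routes:
A → B → D → C: 2 + 4 + 2 = 8
A → B → E → D → C: 2 + 1 + 7 + 2 = 12
A → C: 8
A → B → E → C: 2 + 1 + 7 = 10
A → B → C: 2 + 9 = 11
A → D → C: 3 + 2 = 5
Shortest: 5.

5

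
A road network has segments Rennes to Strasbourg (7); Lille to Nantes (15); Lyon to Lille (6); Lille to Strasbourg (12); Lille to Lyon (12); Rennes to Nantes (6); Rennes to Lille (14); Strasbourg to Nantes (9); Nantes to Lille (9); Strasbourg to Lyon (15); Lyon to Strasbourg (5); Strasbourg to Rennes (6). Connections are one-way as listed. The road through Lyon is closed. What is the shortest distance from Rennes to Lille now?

Routes from Rennes to Lille avoiding Lyon:
Rennes - Nantes - Lille: 6 + 9 = 15
Rennes - Lille: 14
Rennes - Strasbourg - Nantes - Lille: 7 + 9 + 9 = 25
Best route has total 14 mi.

14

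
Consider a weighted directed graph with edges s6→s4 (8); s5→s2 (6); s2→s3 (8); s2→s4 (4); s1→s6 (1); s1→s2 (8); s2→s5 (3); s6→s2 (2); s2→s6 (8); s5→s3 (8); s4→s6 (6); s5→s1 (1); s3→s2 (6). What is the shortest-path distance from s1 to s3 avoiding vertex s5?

Paths from s1 to s3 avoiding s5:
s1→s2→s3: 8 + 8 = 16
s1→s6→s2→s3: 1 + 2 + 8 = 11
Best route has total 11.

11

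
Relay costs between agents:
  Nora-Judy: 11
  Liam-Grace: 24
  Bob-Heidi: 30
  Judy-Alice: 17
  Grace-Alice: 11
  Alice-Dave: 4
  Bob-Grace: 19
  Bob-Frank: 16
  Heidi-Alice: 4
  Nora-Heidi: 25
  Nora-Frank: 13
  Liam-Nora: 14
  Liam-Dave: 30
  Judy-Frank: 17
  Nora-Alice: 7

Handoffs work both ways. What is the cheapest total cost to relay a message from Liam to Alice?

A few of the Liam→Alice routes:
Liam-Grace-Alice: 24 + 11 = 35
Liam-Nora-Alice: 14 + 7 = 21
Liam-Dave-Alice: 30 + 4 = 34
Liam-Nora-Heidi-Alice: 14 + 25 + 4 = 43
Liam-Nora-Frank-Judy-Alice: 14 + 13 + 17 + 17 = 61
Liam-Nora-Judy-Alice: 14 + 11 + 17 = 42
Best route has total 21.

21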